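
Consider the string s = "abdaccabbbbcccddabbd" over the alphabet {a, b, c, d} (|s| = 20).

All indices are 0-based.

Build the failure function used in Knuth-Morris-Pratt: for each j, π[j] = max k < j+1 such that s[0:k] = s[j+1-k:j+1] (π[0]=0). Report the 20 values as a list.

π[0] = 0
j=1 s[j]='b': π[1]=0 (border '')
j=2 s[j]='d': π[2]=0 (border '')
j=3 s[j]='a': π[3]=1 (border 'a')
j=4 s[j]='c': k: 1→0; π[4]=0 (border '')
j=5 s[j]='c': π[5]=0 (border '')
j=6 s[j]='a': π[6]=1 (border 'a')
j=7 s[j]='b': π[7]=2 (border 'ab')
j=8 s[j]='b': k: 2→0; π[8]=0 (border '')
j=9 s[j]='b': π[9]=0 (border '')
j=10 s[j]='b': π[10]=0 (border '')
j=11 s[j]='c': π[11]=0 (border '')
j=12 s[j]='c': π[12]=0 (border '')
j=13 s[j]='c': π[13]=0 (border '')
j=14 s[j]='d': π[14]=0 (border '')
j=15 s[j]='d': π[15]=0 (border '')
j=16 s[j]='a': π[16]=1 (border 'a')
j=17 s[j]='b': π[17]=2 (border 'ab')
j=18 s[j]='b': k: 2→0; π[18]=0 (border '')
j=19 s[j]='d': π[19]=0 (border '')

[0, 0, 0, 1, 0, 0, 1, 2, 0, 0, 0, 0, 0, 0, 0, 0, 1, 2, 0, 0]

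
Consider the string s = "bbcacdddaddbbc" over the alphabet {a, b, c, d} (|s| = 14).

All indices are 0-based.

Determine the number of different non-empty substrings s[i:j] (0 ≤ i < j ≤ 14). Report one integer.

90

rank→(start, suffix):
  0 → (3, 'acdddaddbbc')
  1 → (8, 'addbbc')
  2 → (11, 'bbc')
  3 → (0, 'bbcacdddaddbbc')
  4 → (12, 'bc')
  5 → (1, 'bcacdddaddbbc')
  6 → (13, 'c')
  7 → (2, 'cacdddaddbbc')
  8 → (4, 'cdddaddbbc')
  9 → (7, 'daddbbc')
  10 → (10, 'dbbc')
  11 → (6, 'ddaddbbc')
  12 → (9, 'ddbbc')
  13 → (5, 'dddaddbbc')

SA = [3, 8, 11, 0, 12, 1, 13, 2, 4, 7, 10, 6, 9, 5]
rank  pair      lcp
   1  s[3:],s[8:]  1  'a'
   2  s[8:],s[11:]  0  ''
   3  s[11:],s[0:]  3  'bbc'
   4  s[0:],s[12:]  1  'b'
   5  s[12:],s[1:]  2  'bc'
   6  s[1:],s[13:]  0  ''
   7  s[13:],s[2:]  1  'c'
   8  s[2:],s[4:]  1  'c'
   9  s[4:],s[7:]  0  ''
  10  s[7:],s[10:]  1  'd'
  11  s[10:],s[6:]  1  'd'
  12  s[6:],s[9:]  2  'dd'
  13  s[9:],s[5:]  2  'dd'

n(n+1)/2 = 14·15/2 = 105
Σ LCP = 0 + 1 + 0 + 3 + 1 + 2 + 0 + 1 + 1 + 0 + 1 + 1 + 2 + 2 = 15
distinct = 105 − 15 = 90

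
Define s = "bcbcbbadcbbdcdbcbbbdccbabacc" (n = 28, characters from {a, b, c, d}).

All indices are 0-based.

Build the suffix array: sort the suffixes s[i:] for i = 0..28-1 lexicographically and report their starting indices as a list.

[23, 25, 6, 22, 24, 5, 4, 16, 17, 9, 2, 14, 0, 18, 10, 27, 21, 3, 15, 8, 1, 26, 20, 12, 13, 7, 19, 11]

rank→(start, suffix):
  0 → (23, 'abacc')
  1 → (25, 'acc')
  2 → (6, 'adcbbdcdbcbbbdccbabacc')
  3 → (22, 'babacc')
  4 → (24, 'bacc')
  5 → (5, 'badcbbdcdbcbbbdccbabacc')
  6 → (4, 'bbadcbbdcdbcbbbdccbabacc')
  7 → (16, 'bbbdccbabacc')
  8 → (17, 'bbdccbabacc')
  9 → (9, 'bbdcdbcbbbdccbabacc')
  10 → (2, 'bcbbadcbbdcdbcbbbdccbabacc')
  11 → (14, 'bcbbbdccbabacc')
  12 → (0, 'bcbcbbadcbbdcdbcbbbdccbabacc')
  13 → (18, 'bdccbabacc')
  14 → (10, 'bdcdbcbbbdccbabacc')
  15 → (27, 'c')
  16 → (21, 'cbabacc')
  17 → (3, 'cbbadcbbdcdbcbbbdccbabacc')
  18 → (15, 'cbbbdccbabacc')
  19 → (8, 'cbbdcdbcbbbdccbabacc')
  20 → (1, 'cbcbbadcbbdcdbcbbbdccbabacc')
  21 → (26, 'cc')
  22 → (20, 'ccbabacc')
  23 → (12, 'cdbcbbbdccbabacc')
  24 → (13, 'dbcbbbdccbabacc')
  25 → (7, 'dcbbdcdbcbbbdccbabacc')
  26 → (19, 'dccbabacc')
  27 → (11, 'dcdbcbbbdccbabacc')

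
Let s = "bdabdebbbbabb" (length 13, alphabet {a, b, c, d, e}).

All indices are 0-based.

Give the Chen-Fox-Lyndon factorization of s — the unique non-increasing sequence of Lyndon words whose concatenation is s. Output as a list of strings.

emit factor 1: 'bd' (i=0, period=2)
emit factor 2: 'abdebbbb' (i=2, period=8)
emit factor 3: 'abb' (i=10, period=3)

["bd", "abdebbbb", "abb"]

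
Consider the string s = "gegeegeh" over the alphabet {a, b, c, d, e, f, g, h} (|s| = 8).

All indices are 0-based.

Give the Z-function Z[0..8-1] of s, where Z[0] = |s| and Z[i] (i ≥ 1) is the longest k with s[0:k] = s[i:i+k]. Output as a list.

Z[0]=8
i=1: i≥r, start 0; Z[1]=0
i=2: i≥r, start 0; Z[2]=2 scan→box=[2,4)
i=3: min(r-i=1, Z[1]=0)=0; Z[3]=0
i=4: i≥r, start 0; Z[4]=0
i=5: i≥r, start 0; Z[5]=2 scan→box=[5,7)
i=6: min(r-i=1, Z[1]=0)=0; Z[6]=0
i=7: i≥r, start 0; Z[7]=0

[8, 0, 2, 0, 0, 2, 0, 0]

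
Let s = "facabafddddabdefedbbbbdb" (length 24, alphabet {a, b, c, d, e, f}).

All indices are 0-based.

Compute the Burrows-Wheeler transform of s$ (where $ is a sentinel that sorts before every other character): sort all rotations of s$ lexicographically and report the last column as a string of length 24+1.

rank  rotation                   last
    0  $facabafddddabdefedbbbbdb  b
    1  abafddddabdefedbbbbdb$fac  c
    2  abdefedbbbbdb$facabafdddd  d
    3  acabafddddabdefedbbbbdb$f  f
    4  afddddabdefedbbbbdb$facab  b
    5  b$facabafddddabdefedbbbbd  d
    6  bafddddabdefedbbbbdb$faca  a
    7  bbbbdb$facabafddddabdefed  d
    8  bbbdb$facabafddddabdefedb  b
    9  bbdb$facabafddddabdefedbb  b
   10  bdb$facabafddddabdefedbbb  b
   11  bdefedbbbbdb$facabafdddda  a
   12  cabafddddabdefedbbbbdb$fa  a
   13  dabdefedbbbbdb$facabafddd  d
   14  db$facabafddddabdefedbbbb  b
   15  dbbbbdb$facabafddddabdefe  e
   16  ddabdefedbbbbdb$facabafdd  d
   17  dddabdefedbbbbdb$facabafd  d
   18  ddddabdefedbbbbdb$facabaf  f
   19  defedbbbbdb$facabafddddab  b
   20  edbbbbdb$facabafddddabdef  f
   21  efedbbbbdb$facabafddddabd  d
   22  facabafddddabdefedbbbbdb$  $
   23  fddddabdefedbbbbdb$facaba  a
   24  fedbbbbdb$facabafddddabde  e

bcdfbdadbbbaadbeddfbfd$ae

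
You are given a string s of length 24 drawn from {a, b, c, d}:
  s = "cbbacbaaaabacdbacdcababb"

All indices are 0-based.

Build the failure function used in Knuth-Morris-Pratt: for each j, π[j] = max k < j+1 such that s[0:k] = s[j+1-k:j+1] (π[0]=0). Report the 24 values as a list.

[0, 0, 0, 0, 1, 2, 0, 0, 0, 0, 0, 0, 1, 0, 0, 0, 1, 0, 1, 0, 0, 0, 0, 0]

π[0] = 0
j=1 s[j]='b': π[1]=0 (border '')
j=2 s[j]='b': π[2]=0 (border '')
j=3 s[j]='a': π[3]=0 (border '')
j=4 s[j]='c': π[4]=1 (border 'c')
j=5 s[j]='b': π[5]=2 (border 'cb')
j=6 s[j]='a': k: 2→0; π[6]=0 (border '')
j=7 s[j]='a': π[7]=0 (border '')
j=8 s[j]='a': π[8]=0 (border '')
j=9 s[j]='a': π[9]=0 (border '')
j=10 s[j]='b': π[10]=0 (border '')
j=11 s[j]='a': π[11]=0 (border '')
j=12 s[j]='c': π[12]=1 (border 'c')
j=13 s[j]='d': k: 1→0; π[13]=0 (border '')
j=14 s[j]='b': π[14]=0 (border '')
j=15 s[j]='a': π[15]=0 (border '')
j=16 s[j]='c': π[16]=1 (border 'c')
j=17 s[j]='d': k: 1→0; π[17]=0 (border '')
j=18 s[j]='c': π[18]=1 (border 'c')
j=19 s[j]='a': k: 1→0; π[19]=0 (border '')
j=20 s[j]='b': π[20]=0 (border '')
j=21 s[j]='a': π[21]=0 (border '')
j=22 s[j]='b': π[22]=0 (border '')
j=23 s[j]='b': π[23]=0 (border '')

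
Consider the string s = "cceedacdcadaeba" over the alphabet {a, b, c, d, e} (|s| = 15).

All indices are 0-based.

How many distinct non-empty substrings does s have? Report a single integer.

109

rank→(start, suffix):
  0 → (14, 'a')
  1 → (5, 'acdcadaeba')
  2 → (9, 'adaeba')
  3 → (11, 'aeba')
  4 → (13, 'ba')
  5 → (8, 'cadaeba')
  6 → (0, 'cceedacdcadaeba')
  7 → (6, 'cdcadaeba')
  8 → (1, 'ceedacdcadaeba')
  9 → (4, 'dacdcadaeba')
  10 → (10, 'daeba')
  11 → (7, 'dcadaeba')
  12 → (12, 'eba')
  13 → (3, 'edacdcadaeba')
  14 → (2, 'eedacdcadaeba')

SA = [14, 5, 9, 11, 13, 8, 0, 6, 1, 4, 10, 7, 12, 3, 2]
i: (SA[i-1],SA[i]) lcp shared
  1: (14,5) 1 'a'
  2: (5,9) 1 'a'
  3: (9,11) 1 'a'
  4: (11,13) 0 ''
  5: (13,8) 0 ''
  6: (8,0) 1 'c'
  7: (0,6) 1 'c'
  8: (6,1) 1 'c'
  9: (1,4) 0 ''
  10: (4,10) 2 'da'
  11: (10,7) 1 'd'
  12: (7,12) 0 ''
  13: (12,3) 1 'e'
  14: (3,2) 1 'e'

n(n+1)/2 = 15·16/2 = 120
Σ LCP = 0 + 1 + 1 + 1 + 0 + 0 + 1 + 1 + 1 + 0 + 2 + 1 + 0 + 1 + 1 = 11
distinct = 120 − 11 = 109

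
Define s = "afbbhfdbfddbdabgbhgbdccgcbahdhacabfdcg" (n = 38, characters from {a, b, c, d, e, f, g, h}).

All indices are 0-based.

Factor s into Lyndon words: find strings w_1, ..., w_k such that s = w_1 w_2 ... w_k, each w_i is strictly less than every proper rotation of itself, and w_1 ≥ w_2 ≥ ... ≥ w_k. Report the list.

["afbbhfdbfddbd", "abgbhgbdccgcbahdhac", "abfdcg"]

emit factor 1: 'afbbhfdbfddbd' (i=0, period=13)
emit factor 2: 'abgbhgbdccgcbahdhac' (i=13, period=19)
emit factor 3: 'abfdcg' (i=32, period=6)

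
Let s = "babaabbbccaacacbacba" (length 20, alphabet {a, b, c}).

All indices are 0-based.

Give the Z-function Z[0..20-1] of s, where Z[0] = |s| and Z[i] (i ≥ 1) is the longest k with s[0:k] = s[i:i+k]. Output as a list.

Z[0]=20
i=1: i≥r, start 0; Z[1]=0
i=2: i≥r, start 0; Z[2]=2 grow→box=[2,4)
i=3: min(r-i=1, Z[1]=0)=0; Z[3]=0
i=4: i≥r, start 0; Z[4]=0
i=5: i≥r, start 0; Z[5]=1 grow→box=[5,6)
i=6: i≥r, start 0; Z[6]=1 grow→box=[6,7)
i=7: i≥r, start 0; Z[7]=1 grow→box=[7,8)
i=8: i≥r, start 0; Z[8]=0
i=9: i≥r, start 0; Z[9]=0
i=10: i≥r, start 0; Z[10]=0
i=11: i≥r, start 0; Z[11]=0
i=12: i≥r, start 0; Z[12]=0
i=13: i≥r, start 0; Z[13]=0
i=14: i≥r, start 0; Z[14]=0
i=15: i≥r, start 0; Z[15]=2 grow→box=[15,17)
i=16: min(r-i=1, Z[1]=0)=0; Z[16]=0
i=17: i≥r, start 0; Z[17]=0
i=18: i≥r, start 0; Z[18]=2 grow→box=[18,20)
i=19: min(r-i=1, Z[1]=0)=0; Z[19]=0

[20, 0, 2, 0, 0, 1, 1, 1, 0, 0, 0, 0, 0, 0, 0, 2, 0, 0, 2, 0]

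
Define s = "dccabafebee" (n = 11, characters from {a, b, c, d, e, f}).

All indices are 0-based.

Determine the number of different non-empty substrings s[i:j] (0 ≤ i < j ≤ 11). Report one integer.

rank | idx | suffix
   0 |   3 | abafebee
   1 |   5 | afebee
   2 |   4 | bafebee
   3 |   8 | bee
   4 |   2 | cabafebee
   5 |   1 | ccabafebee
   6 |   0 | dccabafebee
   7 |  10 | e
   8 |   7 | ebee
   9 |   9 | ee
  10 |   6 | febee

SA = [3, 5, 4, 8, 2, 1, 0, 10, 7, 9, 6]
[i] adj suffixes → lcp
  [1] 3/5 → 1 ('a')
  [2] 5/4 → 0 ('')
  [3] 4/8 → 1 ('b')
  [4] 8/2 → 0 ('')
  [5] 2/1 → 1 ('c')
  [6] 1/0 → 0 ('')
  [7] 0/10 → 0 ('')
  [8] 10/7 → 1 ('e')
  [9] 7/9 → 1 ('e')
  [10] 9/6 → 0 ('')

n(n+1)/2 = 11·12/2 = 66
Σ LCP = 0 + 1 + 0 + 1 + 0 + 1 + 0 + 0 + 1 + 1 + 0 = 5
distinct = 66 − 5 = 61

61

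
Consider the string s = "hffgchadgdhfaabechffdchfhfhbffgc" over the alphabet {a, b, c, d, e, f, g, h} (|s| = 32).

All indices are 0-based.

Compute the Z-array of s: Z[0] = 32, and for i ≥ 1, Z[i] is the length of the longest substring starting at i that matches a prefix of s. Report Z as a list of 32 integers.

[32, 0, 0, 0, 0, 1, 0, 0, 0, 0, 2, 0, 0, 0, 0, 0, 0, 3, 0, 0, 0, 0, 2, 0, 2, 0, 1, 0, 0, 0, 0, 0]

Z[0]=32
i=1: fresh scan; Z[1]=0
i=2: fresh scan; Z[2]=0
i=3: fresh scan; Z[3]=0
i=4: fresh scan; Z[4]=0
i=5: fresh scan; Z[5]=1 scan→box=[5,6)
i=6: fresh scan; Z[6]=0
i=7: fresh scan; Z[7]=0
i=8: fresh scan; Z[8]=0
i=9: fresh scan; Z[9]=0
i=10: fresh scan; Z[10]=2 scan→box=[10,12)
i=11: min(r-i=1, Z[1]=0)=0; Z[11]=0
i=12: fresh scan; Z[12]=0
i=13: fresh scan; Z[13]=0
i=14: fresh scan; Z[14]=0
i=15: fresh scan; Z[15]=0
i=16: fresh scan; Z[16]=0
i=17: fresh scan; Z[17]=3 scan→box=[17,20)
i=18: min(r-i=2, Z[1]=0)=0; Z[18]=0
i=19: min(r-i=1, Z[2]=0)=0; Z[19]=0
i=20: fresh scan; Z[20]=0
i=21: fresh scan; Z[21]=0
i=22: fresh scan; Z[22]=2 scan→box=[22,24)
i=23: min(r-i=1, Z[1]=0)=0; Z[23]=0
i=24: fresh scan; Z[24]=2 scan→box=[24,26)
i=25: min(r-i=1, Z[1]=0)=0; Z[25]=0
i=26: fresh scan; Z[26]=1 scan→box=[26,27)
i=27: fresh scan; Z[27]=0
i=28: fresh scan; Z[28]=0
i=29: fresh scan; Z[29]=0
i=30: fresh scan; Z[30]=0
i=31: fresh scan; Z[31]=0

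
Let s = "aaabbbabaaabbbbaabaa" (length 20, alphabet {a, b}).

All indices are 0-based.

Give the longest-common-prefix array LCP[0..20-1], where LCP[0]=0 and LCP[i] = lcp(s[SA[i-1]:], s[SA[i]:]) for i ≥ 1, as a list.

[0, 1, 2, 6, 2, 3, 5, 1, 4, 2, 4, 0, 3, 3, 2, 1, 3, 2, 4, 3]

sorted suffixes:
  #0 SA[0]=19  'a'
  #1 SA[1]=18  'aa'
  #2 SA[2]=0  'aaabbbabaaabbbbaabaa'
  #3 SA[3]=8  'aaabbbbaabaa'
  #4 SA[4]=15  'aabaa'
  #5 SA[5]=1  'aabbbabaaabbbbaabaa'
  #6 SA[6]=9  'aabbbbaabaa'
  #7 SA[7]=16  'abaa'
  #8 SA[8]=6  'abaaabbbbaabaa'
  #9 SA[9]=2  'abbbabaaabbbbaabaa'
  #10 SA[10]=10  'abbbbaabaa'
  #11 SA[11]=17  'baa'
  #12 SA[12]=7  'baaabbbbaabaa'
  #13 SA[13]=14  'baabaa'
  #14 SA[14]=5  'babaaabbbbaabaa'
  #15 SA[15]=13  'bbaabaa'
  #16 SA[16]=4  'bbabaaabbbbaabaa'
  #17 SA[17]=12  'bbbaabaa'
  #18 SA[18]=3  'bbbabaaabbbbaabaa'
  #19 SA[19]=11  'bbbbaabaa'

SA = [19, 18, 0, 8, 15, 1, 9, 16, 6, 2, 10, 17, 7, 14, 5, 13, 4, 12, 3, 11]
rank  pair      lcp
   1  s[19:],s[18:]  1  'a'
   2  s[18:],s[0:]  2  'aa'
   3  s[0:],s[8:]  6  'aaabbb'
   4  s[8:],s[15:]  2  'aa'
   5  s[15:],s[1:]  3  'aab'
   6  s[1:],s[9:]  5  'aabbb'
   7  s[9:],s[16:]  1  'a'
   8  s[16:],s[6:]  4  'abaa'
   9  s[6:],s[2:]  2  'ab'
  10  s[2:],s[10:]  4  'abbb'
  11  s[10:],s[17:]  0  ''
  12  s[17:],s[7:]  3  'baa'
  13  s[7:],s[14:]  3  'baa'
  14  s[14:],s[5:]  2  'ba'
  15  s[5:],s[13:]  1  'b'
  16  s[13:],s[4:]  3  'bba'
  17  s[4:],s[12:]  2  'bb'
  18  s[12:],s[3:]  4  'bbba'
  19  s[3:],s[11:]  3  'bbb'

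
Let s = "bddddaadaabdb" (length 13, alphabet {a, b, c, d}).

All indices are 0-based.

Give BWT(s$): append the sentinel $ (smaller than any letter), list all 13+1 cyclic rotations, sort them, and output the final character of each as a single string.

bddaada$adbddb

rank  rotation        last
    0  $bddddaadaabdb  b
    1  aabdb$bddddaad  d
    2  aadaabdb$bdddd  d
    3  abdb$bddddaada  a
    4  adaabdb$bdddda  a
    5  b$bddddaadaabd  d
    6  bdb$bddddaadaa  a
    7  bddddaadaabdb$  $
    8  daabdb$bddddaa  a
    9  daadaabdb$bddd  d
   10  db$bddddaadaab  b
   11  ddaadaabdb$bdd  d
   12  dddaadaabdb$bd  d
   13  ddddaadaabdb$b  b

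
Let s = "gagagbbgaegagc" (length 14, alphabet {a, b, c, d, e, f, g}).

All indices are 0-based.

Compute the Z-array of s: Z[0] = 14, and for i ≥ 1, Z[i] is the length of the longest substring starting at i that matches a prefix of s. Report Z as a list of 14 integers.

Z[0]=14
i=1: i≥r, start 0; Z[1]=0
i=2: i≥r, start 0; Z[2]=3 grow→box=[2,5)
i=3: min(r-i=2, Z[1]=0)=0; Z[3]=0
i=4: min(r-i=1, Z[2]=3)=1; Z[4]=1
i=5: i≥r, start 0; Z[5]=0
i=6: i≥r, start 0; Z[6]=0
i=7: i≥r, start 0; Z[7]=2 grow→box=[7,9)
i=8: min(r-i=1, Z[1]=0)=0; Z[8]=0
i=9: i≥r, start 0; Z[9]=0
i=10: i≥r, start 0; Z[10]=3 grow→box=[10,13)
i=11: min(r-i=2, Z[1]=0)=0; Z[11]=0
i=12: min(r-i=1, Z[2]=3)=1; Z[12]=1
i=13: i≥r, start 0; Z[13]=0

[14, 0, 3, 0, 1, 0, 0, 2, 0, 0, 3, 0, 1, 0]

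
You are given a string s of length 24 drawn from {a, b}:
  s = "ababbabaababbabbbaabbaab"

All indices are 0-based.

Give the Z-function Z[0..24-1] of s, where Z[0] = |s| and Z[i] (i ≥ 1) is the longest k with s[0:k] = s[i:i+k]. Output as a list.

Z[0]=24
i=1: fresh scan; Z[1]=0
i=2: fresh scan; Z[2]=2 extend→box=[2,4)
i=3: min(r-i=1, Z[1]=0)=0; Z[3]=0
i=4: fresh scan; Z[4]=0
i=5: fresh scan; Z[5]=3 extend→box=[5,8)
i=6: min(r-i=2, Z[1]=0)=0; Z[6]=0
i=7: min(r-i=1, Z[2]=2)=1; Z[7]=1
i=8: fresh scan; Z[8]=7 extend→box=[8,15)
i=9: min(r-i=6, Z[1]=0)=0; Z[9]=0
i=10: min(r-i=5, Z[2]=2)=2; Z[10]=2
i=11: min(r-i=4, Z[3]=0)=0; Z[11]=0
i=12: min(r-i=3, Z[4]=0)=0; Z[12]=0
i=13: min(r-i=2, Z[5]=3)=2; Z[13]=2
i=14: min(r-i=1, Z[6]=0)=0; Z[14]=0
i=15: fresh scan; Z[15]=0
i=16: fresh scan; Z[16]=0
i=17: fresh scan; Z[17]=1 extend→box=[17,18)
i=18: fresh scan; Z[18]=2 extend→box=[18,20)
i=19: min(r-i=1, Z[1]=0)=0; Z[19]=0
i=20: fresh scan; Z[20]=0
i=21: fresh scan; Z[21]=1 extend→box=[21,22)
i=22: fresh scan; Z[22]=2 extend→box=[22,24)
i=23: min(r-i=1, Z[1]=0)=0; Z[23]=0

[24, 0, 2, 0, 0, 3, 0, 1, 7, 0, 2, 0, 0, 2, 0, 0, 0, 1, 2, 0, 0, 1, 2, 0]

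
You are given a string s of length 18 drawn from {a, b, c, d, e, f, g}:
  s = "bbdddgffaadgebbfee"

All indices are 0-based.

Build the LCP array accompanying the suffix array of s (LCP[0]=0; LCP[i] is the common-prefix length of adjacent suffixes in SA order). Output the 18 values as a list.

[0, 1, 0, 2, 1, 1, 0, 2, 1, 2, 0, 1, 1, 0, 1, 1, 0, 1]

rank | idx | suffix
   0 |   8 | aadgebbfee
   1 |   9 | adgebbfee
   2 |   0 | bbdddgffaadgebbfee
   3 |  13 | bbfee
   4 |   1 | bdddgffaadgebbfee
   5 |  14 | bfee
   6 |   2 | dddgffaadgebbfee
   7 |   3 | ddgffaadgebbfee
   8 |  10 | dgebbfee
   9 |   4 | dgffaadgebbfee
  10 |  17 | e
  11 |  12 | ebbfee
  12 |  16 | ee
  13 |   7 | faadgebbfee
  14 |  15 | fee
  15 |   6 | ffaadgebbfee
  16 |  11 | gebbfee
  17 |   5 | gffaadgebbfee

SA = [8, 9, 0, 13, 1, 14, 2, 3, 10, 4, 17, 12, 16, 7, 15, 6, 11, 5]
i: (SA[i-1],SA[i]) lcp shared
  1: (8,9) 1 'a'
  2: (9,0) 0 ''
  3: (0,13) 2 'bb'
  4: (13,1) 1 'b'
  5: (1,14) 1 'b'
  6: (14,2) 0 ''
  7: (2,3) 2 'dd'
  8: (3,10) 1 'd'
  9: (10,4) 2 'dg'
  10: (4,17) 0 ''
  11: (17,12) 1 'e'
  12: (12,16) 1 'e'
  13: (16,7) 0 ''
  14: (7,15) 1 'f'
  15: (15,6) 1 'f'
  16: (6,11) 0 ''
  17: (11,5) 1 'g'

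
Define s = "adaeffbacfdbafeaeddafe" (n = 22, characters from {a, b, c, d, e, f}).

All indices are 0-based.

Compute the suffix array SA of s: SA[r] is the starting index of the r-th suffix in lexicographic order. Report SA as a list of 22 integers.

rank→(start, suffix):
  0 → (7, 'acfdbafeaeddafe')
  1 → (0, 'adaeffbacfdbafeaeddafe')
  2 → (15, 'aeddafe')
  3 → (2, 'aeffbacfdbafeaeddafe')
  4 → (19, 'afe')
  5 → (12, 'afeaeddafe')
  6 → (6, 'bacfdbafeaeddafe')
  7 → (11, 'bafeaeddafe')
  8 → (8, 'cfdbafeaeddafe')
  9 → (1, 'daeffbacfdbafeaeddafe')
  10 → (18, 'dafe')
  11 → (10, 'dbafeaeddafe')
  12 → (17, 'ddafe')
  13 → (21, 'e')
  14 → (14, 'eaeddafe')
  15 → (16, 'eddafe')
  16 → (3, 'effbacfdbafeaeddafe')
  17 → (5, 'fbacfdbafeaeddafe')
  18 → (9, 'fdbafeaeddafe')
  19 → (20, 'fe')
  20 → (13, 'feaeddafe')
  21 → (4, 'ffbacfdbafeaeddafe')

[7, 0, 15, 2, 19, 12, 6, 11, 8, 1, 18, 10, 17, 21, 14, 16, 3, 5, 9, 20, 13, 4]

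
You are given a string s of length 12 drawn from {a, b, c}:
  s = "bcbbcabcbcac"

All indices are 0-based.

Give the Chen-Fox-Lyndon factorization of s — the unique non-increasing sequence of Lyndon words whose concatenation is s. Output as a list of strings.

["bc", "bbc", "abcbcac"]

emit factor 1: 'bc' (i=0, period=2)
emit factor 2: 'bbc' (i=2, period=3)
emit factor 3: 'abcbcac' (i=5, period=7)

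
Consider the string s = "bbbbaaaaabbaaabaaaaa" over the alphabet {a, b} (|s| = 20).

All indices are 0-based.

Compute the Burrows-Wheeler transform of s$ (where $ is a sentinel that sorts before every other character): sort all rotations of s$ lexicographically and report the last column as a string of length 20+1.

rank  rotation               last
    0  $bbbbaaaaabbaaabaaaaa  a
    1  a$bbbbaaaaabbaaabaaaa  a
    2  aa$bbbbaaaaabbaaabaaa  a
    3  aaa$bbbbaaaaabbaaabaa  a
    4  aaaa$bbbbaaaaabbaaaba  a
    5  aaaaa$bbbbaaaaabbaaab  b
    6  aaaaabbaaabaaaaa$bbbb  b
    7  aaaabbaaabaaaaa$bbbba  a
    8  aaabaaaaa$bbbbaaaaabb  b
    9  aaabbaaabaaaaa$bbbbaa  a
   10  aabaaaaa$bbbbaaaaabba  a
   11  aabbaaabaaaaa$bbbbaaa  a
   12  abaaaaa$bbbbaaaaabbaa  a
   13  abbaaabaaaaa$bbbbaaaa  a
   14  baaaaa$bbbbaaaaabbaaa  a
   15  baaaaabbaaabaaaaa$bbb  b
   16  baaabaaaaa$bbbbaaaaab  b
   17  bbaaaaabbaaabaaaaa$bb  b
   18  bbaaabaaaaa$bbbbaaaaa  a
   19  bbbaaaaabbaaabaaaaa$b  b
   20  bbbbaaaaabbaaabaaaaa$  $

aaaaabbabaaaaaabbbab$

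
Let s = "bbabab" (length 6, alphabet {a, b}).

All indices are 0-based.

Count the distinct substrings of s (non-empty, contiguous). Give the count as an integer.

14

rank→(start, suffix):
  0 → (4, 'ab')
  1 → (2, 'abab')
  2 → (5, 'b')
  3 → (3, 'bab')
  4 → (1, 'babab')
  5 → (0, 'bbabab')

SA = [4, 2, 5, 3, 1, 0]
[i] adj suffixes → lcp
  [1] 4/2 → 2 ('ab')
  [2] 2/5 → 0 ('')
  [3] 5/3 → 1 ('b')
  [4] 3/1 → 3 ('bab')
  [5] 1/0 → 1 ('b')

n(n+1)/2 = 6·7/2 = 21
Σ LCP = 0 + 2 + 0 + 1 + 3 + 1 = 7
distinct = 21 − 7 = 14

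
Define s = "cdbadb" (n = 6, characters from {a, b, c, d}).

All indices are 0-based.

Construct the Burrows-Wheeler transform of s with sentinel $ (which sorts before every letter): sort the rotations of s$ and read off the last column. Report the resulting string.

bbdd$ac

rank  rotation last
    0  $cdbadb  b
    1  adb$cdb  b
    2  b$cdbad  d
    3  badb$cd  d
    4  cdbadb$  $
    5  db$cdba  a
    6  dbadb$c  c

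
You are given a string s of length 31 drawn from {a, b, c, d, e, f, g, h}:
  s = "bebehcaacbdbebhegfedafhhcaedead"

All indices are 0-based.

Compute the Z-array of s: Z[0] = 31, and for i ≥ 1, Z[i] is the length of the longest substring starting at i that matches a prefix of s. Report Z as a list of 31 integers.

[31, 0, 2, 0, 0, 0, 0, 0, 0, 1, 0, 3, 0, 1, 0, 0, 0, 0, 0, 0, 0, 0, 0, 0, 0, 0, 0, 0, 0, 0, 0]

Z[0]=31
i=1: i≥r, start 0; Z[1]=0
i=2: i≥r, start 0; Z[2]=2 scan→box=[2,4)
i=3: min(r-i=1, Z[1]=0)=0; Z[3]=0
i=4: i≥r, start 0; Z[4]=0
i=5: i≥r, start 0; Z[5]=0
i=6: i≥r, start 0; Z[6]=0
i=7: i≥r, start 0; Z[7]=0
i=8: i≥r, start 0; Z[8]=0
i=9: i≥r, start 0; Z[9]=1 scan→box=[9,10)
i=10: i≥r, start 0; Z[10]=0
i=11: i≥r, start 0; Z[11]=3 scan→box=[11,14)
i=12: min(r-i=2, Z[1]=0)=0; Z[12]=0
i=13: min(r-i=1, Z[2]=2)=1; Z[13]=1
i=14: i≥r, start 0; Z[14]=0
i=15: i≥r, start 0; Z[15]=0
i=16: i≥r, start 0; Z[16]=0
i=17: i≥r, start 0; Z[17]=0
i=18: i≥r, start 0; Z[18]=0
i=19: i≥r, start 0; Z[19]=0
i=20: i≥r, start 0; Z[20]=0
i=21: i≥r, start 0; Z[21]=0
i=22: i≥r, start 0; Z[22]=0
i=23: i≥r, start 0; Z[23]=0
i=24: i≥r, start 0; Z[24]=0
i=25: i≥r, start 0; Z[25]=0
i=26: i≥r, start 0; Z[26]=0
i=27: i≥r, start 0; Z[27]=0
i=28: i≥r, start 0; Z[28]=0
i=29: i≥r, start 0; Z[29]=0
i=30: i≥r, start 0; Z[30]=0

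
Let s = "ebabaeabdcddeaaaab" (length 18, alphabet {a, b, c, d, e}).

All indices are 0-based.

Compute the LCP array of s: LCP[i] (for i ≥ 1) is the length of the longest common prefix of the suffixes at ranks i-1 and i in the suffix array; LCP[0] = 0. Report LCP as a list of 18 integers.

[0, 3, 2, 1, 2, 2, 1, 0, 1, 2, 1, 0, 0, 1, 1, 0, 2, 1]

rank | idx | suffix
   0 |  13 | aaaab
   1 |  14 | aaab
   2 |  15 | aab
   3 |  16 | ab
   4 |   2 | abaeabdcddeaaaab
   5 |   6 | abdcddeaaaab
   6 |   4 | aeabdcddeaaaab
   7 |  17 | b
   8 |   1 | babaeabdcddeaaaab
   9 |   3 | baeabdcddeaaaab
  10 |   7 | bdcddeaaaab
  11 |   9 | cddeaaaab
  12 |   8 | dcddeaaaab
  13 |  10 | ddeaaaab
  14 |  11 | deaaaab
  15 |  12 | eaaaab
  16 |   5 | eabdcddeaaaab
  17 |   0 | ebabaeabdcddeaaaab

SA = [13, 14, 15, 16, 2, 6, 4, 17, 1, 3, 7, 9, 8, 10, 11, 12, 5, 0]
[i] adj suffixes → lcp
  [1] 13/14 → 3 ('aaa')
  [2] 14/15 → 2 ('aa')
  [3] 15/16 → 1 ('a')
  [4] 16/2 → 2 ('ab')
  [5] 2/6 → 2 ('ab')
  [6] 6/4 → 1 ('a')
  [7] 4/17 → 0 ('')
  [8] 17/1 → 1 ('b')
  [9] 1/3 → 2 ('ba')
  [10] 3/7 → 1 ('b')
  [11] 7/9 → 0 ('')
  [12] 9/8 → 0 ('')
  [13] 8/10 → 1 ('d')
  [14] 10/11 → 1 ('d')
  [15] 11/12 → 0 ('')
  [16] 12/5 → 2 ('ea')
  [17] 5/0 → 1 ('e')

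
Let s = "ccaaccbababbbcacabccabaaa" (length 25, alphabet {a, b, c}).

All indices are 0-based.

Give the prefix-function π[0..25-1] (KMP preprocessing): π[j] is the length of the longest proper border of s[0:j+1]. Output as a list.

π[0] = 0
j=1 s[j]='c': π[1]=1 (border 'c')
j=2 s[j]='a': k: 1→0; π[2]=0 (border '')
j=3 s[j]='a': π[3]=0 (border '')
j=4 s[j]='c': π[4]=1 (border 'c')
j=5 s[j]='c': π[5]=2 (border 'cc')
j=6 s[j]='b': k: 2→1→0; π[6]=0 (border '')
j=7 s[j]='a': π[7]=0 (border '')
j=8 s[j]='b': π[8]=0 (border '')
j=9 s[j]='a': π[9]=0 (border '')
j=10 s[j]='b': π[10]=0 (border '')
j=11 s[j]='b': π[11]=0 (border '')
j=12 s[j]='b': π[12]=0 (border '')
j=13 s[j]='c': π[13]=1 (border 'c')
j=14 s[j]='a': k: 1→0; π[14]=0 (border '')
j=15 s[j]='c': π[15]=1 (border 'c')
j=16 s[j]='a': k: 1→0; π[16]=0 (border '')
j=17 s[j]='b': π[17]=0 (border '')
j=18 s[j]='c': π[18]=1 (border 'c')
j=19 s[j]='c': π[19]=2 (border 'cc')
j=20 s[j]='a': π[20]=3 (border 'cca')
j=21 s[j]='b': k: 3→0; π[21]=0 (border '')
j=22 s[j]='a': π[22]=0 (border '')
j=23 s[j]='a': π[23]=0 (border '')
j=24 s[j]='a': π[24]=0 (border '')

[0, 1, 0, 0, 1, 2, 0, 0, 0, 0, 0, 0, 0, 1, 0, 1, 0, 0, 1, 2, 3, 0, 0, 0, 0]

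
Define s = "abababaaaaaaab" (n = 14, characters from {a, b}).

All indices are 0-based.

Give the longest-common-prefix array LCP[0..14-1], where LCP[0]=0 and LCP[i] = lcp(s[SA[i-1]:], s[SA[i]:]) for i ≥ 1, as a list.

rank→(start, suffix):
  0 → (6, 'aaaaaaab')
  1 → (7, 'aaaaaab')
  2 → (8, 'aaaaab')
  3 → (9, 'aaaab')
  4 → (10, 'aaab')
  5 → (11, 'aab')
  6 → (12, 'ab')
  7 → (4, 'abaaaaaaab')
  8 → (2, 'ababaaaaaaab')
  9 → (0, 'abababaaaaaaab')
  10 → (13, 'b')
  11 → (5, 'baaaaaaab')
  12 → (3, 'babaaaaaaab')
  13 → (1, 'bababaaaaaaab')

SA = [6, 7, 8, 9, 10, 11, 12, 4, 2, 0, 13, 5, 3, 1]
[i] adj suffixes → lcp
  [1] 6/7 → 6 ('aaaaaa')
  [2] 7/8 → 5 ('aaaaa')
  [3] 8/9 → 4 ('aaaa')
  [4] 9/10 → 3 ('aaa')
  [5] 10/11 → 2 ('aa')
  [6] 11/12 → 1 ('a')
  [7] 12/4 → 2 ('ab')
  [8] 4/2 → 3 ('aba')
  [9] 2/0 → 5 ('ababa')
  [10] 0/13 → 0 ('')
  [11] 13/5 → 1 ('b')
  [12] 5/3 → 2 ('ba')
  [13] 3/1 → 4 ('baba')

[0, 6, 5, 4, 3, 2, 1, 2, 3, 5, 0, 1, 2, 4]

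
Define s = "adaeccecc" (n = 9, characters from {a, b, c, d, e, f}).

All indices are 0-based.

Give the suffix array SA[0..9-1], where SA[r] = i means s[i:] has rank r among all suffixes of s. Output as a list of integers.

sorted suffixes:
  #0 SA[0]=0  'adaeccecc'
  #1 SA[1]=2  'aeccecc'
  #2 SA[2]=8  'c'
  #3 SA[3]=7  'cc'
  #4 SA[4]=4  'ccecc'
  #5 SA[5]=5  'cecc'
  #6 SA[6]=1  'daeccecc'
  #7 SA[7]=6  'ecc'
  #8 SA[8]=3  'eccecc'

[0, 2, 8, 7, 4, 5, 1, 6, 3]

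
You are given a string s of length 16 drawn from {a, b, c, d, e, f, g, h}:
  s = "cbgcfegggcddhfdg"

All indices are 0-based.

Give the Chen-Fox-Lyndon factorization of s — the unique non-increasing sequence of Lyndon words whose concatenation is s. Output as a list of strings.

["c", "bgcfegggcddhfdg"]

emit factor 1: 'c' (i=0, period=1)
emit factor 2: 'bgcfegggcddhfdg' (i=1, period=15)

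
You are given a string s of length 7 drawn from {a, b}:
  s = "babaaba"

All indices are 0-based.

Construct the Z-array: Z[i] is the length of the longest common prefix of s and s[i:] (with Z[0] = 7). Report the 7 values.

[7, 0, 2, 0, 0, 2, 0]

Z[0]=7
i=1: outside box; Z[1]=0
i=2: outside box; Z[2]=2 grow→box=[2,4)
i=3: min(r-i=1, Z[1]=0)=0; Z[3]=0
i=4: outside box; Z[4]=0
i=5: outside box; Z[5]=2 grow→box=[5,7)
i=6: min(r-i=1, Z[1]=0)=0; Z[6]=0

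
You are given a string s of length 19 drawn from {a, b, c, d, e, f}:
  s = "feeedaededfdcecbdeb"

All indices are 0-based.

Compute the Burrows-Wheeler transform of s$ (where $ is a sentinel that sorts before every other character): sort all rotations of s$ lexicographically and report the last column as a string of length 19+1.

rank  rotation              last
    0  $feeedaededfdcecbdeb  b
    1  aededfdcecbdeb$feeed  d
    2  b$feeedaededfdcecbde  e
    3  bdeb$feeedaededfdcec  c
    4  cbdeb$feeedaededfdce  e
    5  cecbdeb$feeedaededfd  d
    6  daededfdcecbdeb$feee  e
    7  dcecbdeb$feeedaededf  f
    8  deb$feeedaededfdcecb  b
    9  dedfdcecbdeb$feeedae  e
   10  dfdcecbdeb$feeedaede  e
   11  eb$feeedaededfdcecbd  d
   12  ecbdeb$feeedaededfdc  c
   13  edaededfdcecbdeb$fee  e
   14  ededfdcecbdeb$feeeda  a
   15  edfdcecbdeb$feeedaed  d
   16  eedaededfdcecbdeb$fe  e
   17  eeedaededfdcecbdeb$f  f
   18  fdcecbdeb$feeedaeded  d
   19  feeedaededfdcecbdeb$  $

bdecedefbeedceadefd$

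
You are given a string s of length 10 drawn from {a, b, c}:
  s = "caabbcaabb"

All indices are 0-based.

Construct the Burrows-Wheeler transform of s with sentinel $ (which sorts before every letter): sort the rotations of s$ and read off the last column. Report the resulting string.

bccaabaabb$

rank  rotation     last
    0  $caabbcaabb  b
    1  aabb$caabbc  c
    2  aabbcaabb$c  c
    3  abb$caabbca  a
    4  abbcaabb$ca  a
    5  b$caabbcaab  b
    6  bb$caabbcaa  a
    7  bbcaabb$caa  a
    8  bcaabb$caab  b
    9  caabb$caabb  b
   10  caabbcaabb$  $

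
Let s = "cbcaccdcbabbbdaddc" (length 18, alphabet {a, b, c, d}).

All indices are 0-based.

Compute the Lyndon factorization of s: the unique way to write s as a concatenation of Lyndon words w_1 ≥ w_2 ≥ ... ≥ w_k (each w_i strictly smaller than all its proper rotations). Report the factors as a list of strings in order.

["c", "bc", "accdcb", "abbbdaddc"]

emit factor 1: 'c' (i=0, period=1)
emit factor 2: 'bc' (i=1, period=2)
emit factor 3: 'accdcb' (i=3, period=6)
emit factor 4: 'abbbdaddc' (i=9, period=9)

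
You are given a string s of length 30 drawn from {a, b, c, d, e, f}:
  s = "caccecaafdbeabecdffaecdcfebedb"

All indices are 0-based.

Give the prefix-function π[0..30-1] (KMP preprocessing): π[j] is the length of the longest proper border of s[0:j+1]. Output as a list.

[0, 0, 1, 1, 0, 1, 2, 0, 0, 0, 0, 0, 0, 0, 0, 1, 0, 0, 0, 0, 0, 1, 0, 1, 0, 0, 0, 0, 0, 0]

π[0] = 0
j=1 s[j]='a': π[1]=0 (border '')
j=2 s[j]='c': π[2]=1 (border 'c')
j=3 s[j]='c': k: 1→0; π[3]=1 (border 'c')
j=4 s[j]='e': k: 1→0; π[4]=0 (border '')
j=5 s[j]='c': π[5]=1 (border 'c')
j=6 s[j]='a': π[6]=2 (border 'ca')
j=7 s[j]='a': k: 2→0; π[7]=0 (border '')
j=8 s[j]='f': π[8]=0 (border '')
j=9 s[j]='d': π[9]=0 (border '')
j=10 s[j]='b': π[10]=0 (border '')
j=11 s[j]='e': π[11]=0 (border '')
j=12 s[j]='a': π[12]=0 (border '')
j=13 s[j]='b': π[13]=0 (border '')
j=14 s[j]='e': π[14]=0 (border '')
j=15 s[j]='c': π[15]=1 (border 'c')
j=16 s[j]='d': k: 1→0; π[16]=0 (border '')
j=17 s[j]='f': π[17]=0 (border '')
j=18 s[j]='f': π[18]=0 (border '')
j=19 s[j]='a': π[19]=0 (border '')
j=20 s[j]='e': π[20]=0 (border '')
j=21 s[j]='c': π[21]=1 (border 'c')
j=22 s[j]='d': k: 1→0; π[22]=0 (border '')
j=23 s[j]='c': π[23]=1 (border 'c')
j=24 s[j]='f': k: 1→0; π[24]=0 (border '')
j=25 s[j]='e': π[25]=0 (border '')
j=26 s[j]='b': π[26]=0 (border '')
j=27 s[j]='e': π[27]=0 (border '')
j=28 s[j]='d': π[28]=0 (border '')
j=29 s[j]='b': π[29]=0 (border '')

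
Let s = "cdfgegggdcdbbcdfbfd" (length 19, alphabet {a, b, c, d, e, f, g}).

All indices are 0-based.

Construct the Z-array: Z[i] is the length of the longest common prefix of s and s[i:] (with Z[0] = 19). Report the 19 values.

[19, 0, 0, 0, 0, 0, 0, 0, 0, 2, 0, 0, 0, 3, 0, 0, 0, 0, 0]

Z[0]=19
i=1: outside box; Z[1]=0
i=2: outside box; Z[2]=0
i=3: outside box; Z[3]=0
i=4: outside box; Z[4]=0
i=5: outside box; Z[5]=0
i=6: outside box; Z[6]=0
i=7: outside box; Z[7]=0
i=8: outside box; Z[8]=0
i=9: outside box; Z[9]=2 grow→box=[9,11)
i=10: min(r-i=1, Z[1]=0)=0; Z[10]=0
i=11: outside box; Z[11]=0
i=12: outside box; Z[12]=0
i=13: outside box; Z[13]=3 grow→box=[13,16)
i=14: min(r-i=2, Z[1]=0)=0; Z[14]=0
i=15: min(r-i=1, Z[2]=0)=0; Z[15]=0
i=16: outside box; Z[16]=0
i=17: outside box; Z[17]=0
i=18: outside box; Z[18]=0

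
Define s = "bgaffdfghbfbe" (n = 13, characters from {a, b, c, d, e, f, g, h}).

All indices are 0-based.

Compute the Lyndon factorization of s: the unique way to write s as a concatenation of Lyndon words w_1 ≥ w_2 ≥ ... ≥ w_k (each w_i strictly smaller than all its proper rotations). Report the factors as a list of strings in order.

["bg", "affdfghbfbe"]

emit factor 1: 'bg' (i=0, period=2)
emit factor 2: 'affdfghbfbe' (i=2, period=11)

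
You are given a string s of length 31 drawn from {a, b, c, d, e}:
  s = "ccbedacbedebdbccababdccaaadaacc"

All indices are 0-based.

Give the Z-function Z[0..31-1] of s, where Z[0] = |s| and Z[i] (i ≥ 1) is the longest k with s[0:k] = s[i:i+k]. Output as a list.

Z[0]=31
i=1: outside box; Z[1]=1 extend→box=[1,2)
i=2: outside box; Z[2]=0
i=3: outside box; Z[3]=0
i=4: outside box; Z[4]=0
i=5: outside box; Z[5]=0
i=6: outside box; Z[6]=1 extend→box=[6,7)
i=7: outside box; Z[7]=0
i=8: outside box; Z[8]=0
i=9: outside box; Z[9]=0
i=10: outside box; Z[10]=0
i=11: outside box; Z[11]=0
i=12: outside box; Z[12]=0
i=13: outside box; Z[13]=0
i=14: outside box; Z[14]=2 extend→box=[14,16)
i=15: min(r-i=1, Z[1]=1)=1; Z[15]=1
i=16: outside box; Z[16]=0
i=17: outside box; Z[17]=0
i=18: outside box; Z[18]=0
i=19: outside box; Z[19]=0
i=20: outside box; Z[20]=0
i=21: outside box; Z[21]=2 extend→box=[21,23)
i=22: min(r-i=1, Z[1]=1)=1; Z[22]=1
i=23: outside box; Z[23]=0
i=24: outside box; Z[24]=0
i=25: outside box; Z[25]=0
i=26: outside box; Z[26]=0
i=27: outside box; Z[27]=0
i=28: outside box; Z[28]=0
i=29: outside box; Z[29]=2 extend→box=[29,31)
i=30: min(r-i=1, Z[1]=1)=1; Z[30]=1

[31, 1, 0, 0, 0, 0, 1, 0, 0, 0, 0, 0, 0, 0, 2, 1, 0, 0, 0, 0, 0, 2, 1, 0, 0, 0, 0, 0, 0, 2, 1]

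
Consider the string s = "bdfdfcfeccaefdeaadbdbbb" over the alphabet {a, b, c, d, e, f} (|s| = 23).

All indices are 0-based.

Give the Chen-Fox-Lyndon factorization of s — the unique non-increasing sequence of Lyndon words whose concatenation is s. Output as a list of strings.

emit factor 1: 'bdfdfcfecc' (i=0, period=10)
emit factor 2: 'aefde' (i=10, period=5)
emit factor 3: 'aadbdbbb' (i=15, period=8)

["bdfdfcfecc", "aefde", "aadbdbbb"]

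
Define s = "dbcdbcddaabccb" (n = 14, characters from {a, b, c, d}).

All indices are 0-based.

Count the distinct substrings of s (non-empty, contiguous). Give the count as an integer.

rank | idx | suffix
   0 |   8 | aabccb
   1 |   9 | abccb
   2 |  13 | b
   3 |  10 | bccb
   4 |   1 | bcdbcddaabccb
   5 |   4 | bcddaabccb
   6 |  12 | cb
   7 |  11 | ccb
   8 |   2 | cdbcddaabccb
   9 |   5 | cddaabccb
  10 |   7 | daabccb
  11 |   0 | dbcdbcddaabccb
  12 |   3 | dbcddaabccb
  13 |   6 | ddaabccb

SA = [8, 9, 13, 10, 1, 4, 12, 11, 2, 5, 7, 0, 3, 6]
i: (SA[i-1],SA[i]) lcp shared
  1: (8,9) 1 'a'
  2: (9,13) 0 ''
  3: (13,10) 1 'b'
  4: (10,1) 2 'bc'
  5: (1,4) 3 'bcd'
  6: (4,12) 0 ''
  7: (12,11) 1 'c'
  8: (11,2) 1 'c'
  9: (2,5) 2 'cd'
  10: (5,7) 0 ''
  11: (7,0) 1 'd'
  12: (0,3) 4 'dbcd'
  13: (3,6) 1 'd'

n(n+1)/2 = 14·15/2 = 105
Σ LCP = 0 + 1 + 0 + 1 + 2 + 3 + 0 + 1 + 1 + 2 + 0 + 1 + 4 + 1 = 17
distinct = 105 − 17 = 88

88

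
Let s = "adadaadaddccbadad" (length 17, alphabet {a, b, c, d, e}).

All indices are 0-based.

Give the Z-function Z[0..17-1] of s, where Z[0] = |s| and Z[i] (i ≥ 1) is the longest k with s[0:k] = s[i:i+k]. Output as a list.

Z[0]=17
i=1: fresh scan; Z[1]=0
i=2: fresh scan; Z[2]=3 extend→box=[2,5)
i=3: min(r-i=2, Z[1]=0)=0; Z[3]=0
i=4: min(r-i=1, Z[2]=3)=1; Z[4]=1
i=5: fresh scan; Z[5]=4 extend→box=[5,9)
i=6: min(r-i=3, Z[1]=0)=0; Z[6]=0
i=7: min(r-i=2, Z[2]=3)=2; Z[7]=2
i=8: min(r-i=1, Z[3]=0)=0; Z[8]=0
i=9: fresh scan; Z[9]=0
i=10: fresh scan; Z[10]=0
i=11: fresh scan; Z[11]=0
i=12: fresh scan; Z[12]=0
i=13: fresh scan; Z[13]=4 extend→box=[13,17)
i=14: min(r-i=3, Z[1]=0)=0; Z[14]=0
i=15: min(r-i=2, Z[2]=3)=2; Z[15]=2
i=16: min(r-i=1, Z[3]=0)=0; Z[16]=0

[17, 0, 3, 0, 1, 4, 0, 2, 0, 0, 0, 0, 0, 4, 0, 2, 0]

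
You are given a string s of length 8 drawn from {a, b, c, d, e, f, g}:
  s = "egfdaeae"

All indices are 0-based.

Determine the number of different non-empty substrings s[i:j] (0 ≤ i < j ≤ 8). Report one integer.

rank→(start, suffix):
  0 → (6, 'ae')
  1 → (4, 'aeae')
  2 → (3, 'daeae')
  3 → (7, 'e')
  4 → (5, 'eae')
  5 → (0, 'egfdaeae')
  6 → (2, 'fdaeae')
  7 → (1, 'gfdaeae')

SA = [6, 4, 3, 7, 5, 0, 2, 1]
rank  pair      lcp
   1  s[6:],s[4:]  2  'ae'
   2  s[4:],s[3:]  0  ''
   3  s[3:],s[7:]  0  ''
   4  s[7:],s[5:]  1  'e'
   5  s[5:],s[0:]  1  'e'
   6  s[0:],s[2:]  0  ''
   7  s[2:],s[1:]  0  ''

n(n+1)/2 = 8·9/2 = 36
Σ LCP = 0 + 2 + 0 + 0 + 1 + 1 + 0 + 0 = 4
distinct = 36 − 4 = 32

32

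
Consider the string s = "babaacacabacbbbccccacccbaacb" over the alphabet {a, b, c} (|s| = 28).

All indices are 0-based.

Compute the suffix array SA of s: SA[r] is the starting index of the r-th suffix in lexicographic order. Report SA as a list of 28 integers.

sorted suffixes:
  #0 SA[0]=3  'aacacabacbbbccccacccbaacb'
  #1 SA[1]=24  'aacb'
  #2 SA[2]=1  'abaacacabacbbbccccacccbaacb'
  #3 SA[3]=8  'abacbbbccccacccbaacb'
  #4 SA[4]=6  'acabacbbbccccacccbaacb'
  #5 SA[5]=4  'acacabacbbbccccacccbaacb'
  #6 SA[6]=25  'acb'
  #7 SA[7]=10  'acbbbccccacccbaacb'
  #8 SA[8]=19  'acccbaacb'
  #9 SA[9]=27  'b'
  #10 SA[10]=2  'baacacabacbbbccccacccbaacb'
  #11 SA[11]=23  'baacb'
  #12 SA[12]=0  'babaacacabacbbbccccacccbaacb'
  #13 SA[13]=9  'bacbbbccccacccbaacb'
  #14 SA[14]=12  'bbbccccacccbaacb'
  #15 SA[15]=13  'bbccccacccbaacb'
  #16 SA[16]=14  'bccccacccbaacb'
  #17 SA[17]=7  'cabacbbbccccacccbaacb'
  #18 SA[18]=5  'cacabacbbbccccacccbaacb'
  #19 SA[19]=18  'cacccbaacb'
  #20 SA[20]=26  'cb'
  #21 SA[21]=22  'cbaacb'
  #22 SA[22]=11  'cbbbccccacccbaacb'
  #23 SA[23]=17  'ccacccbaacb'
  #24 SA[24]=21  'ccbaacb'
  #25 SA[25]=16  'cccacccbaacb'
  #26 SA[26]=20  'cccbaacb'
  #27 SA[27]=15  'ccccacccbaacb'

[3, 24, 1, 8, 6, 4, 25, 10, 19, 27, 2, 23, 0, 9, 12, 13, 14, 7, 5, 18, 26, 22, 11, 17, 21, 16, 20, 15]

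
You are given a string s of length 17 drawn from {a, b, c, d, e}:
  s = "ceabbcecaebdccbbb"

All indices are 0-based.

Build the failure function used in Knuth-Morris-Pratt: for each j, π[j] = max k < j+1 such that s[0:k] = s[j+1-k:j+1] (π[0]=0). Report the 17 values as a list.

[0, 0, 0, 0, 0, 1, 2, 1, 0, 0, 0, 0, 1, 1, 0, 0, 0]

π[0] = 0
j=1 s[j]='e': π[1]=0 (border '')
j=2 s[j]='a': π[2]=0 (border '')
j=3 s[j]='b': π[3]=0 (border '')
j=4 s[j]='b': π[4]=0 (border '')
j=5 s[j]='c': π[5]=1 (border 'c')
j=6 s[j]='e': π[6]=2 (border 'ce')
j=7 s[j]='c': k: 2→0; π[7]=1 (border 'c')
j=8 s[j]='a': k: 1→0; π[8]=0 (border '')
j=9 s[j]='e': π[9]=0 (border '')
j=10 s[j]='b': π[10]=0 (border '')
j=11 s[j]='d': π[11]=0 (border '')
j=12 s[j]='c': π[12]=1 (border 'c')
j=13 s[j]='c': k: 1→0; π[13]=1 (border 'c')
j=14 s[j]='b': k: 1→0; π[14]=0 (border '')
j=15 s[j]='b': π[15]=0 (border '')
j=16 s[j]='b': π[16]=0 (border '')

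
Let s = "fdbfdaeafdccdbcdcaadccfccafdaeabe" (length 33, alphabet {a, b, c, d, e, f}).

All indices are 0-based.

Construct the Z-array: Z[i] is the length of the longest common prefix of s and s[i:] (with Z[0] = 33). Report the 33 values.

Z[0]=33
i=1: i≥r, start 0; Z[1]=0
i=2: i≥r, start 0; Z[2]=0
i=3: i≥r, start 0; Z[3]=2 extend→box=[3,5)
i=4: min(r-i=1, Z[1]=0)=0; Z[4]=0
i=5: i≥r, start 0; Z[5]=0
i=6: i≥r, start 0; Z[6]=0
i=7: i≥r, start 0; Z[7]=0
i=8: i≥r, start 0; Z[8]=2 extend→box=[8,10)
i=9: min(r-i=1, Z[1]=0)=0; Z[9]=0
i=10: i≥r, start 0; Z[10]=0
i=11: i≥r, start 0; Z[11]=0
i=12: i≥r, start 0; Z[12]=0
i=13: i≥r, start 0; Z[13]=0
i=14: i≥r, start 0; Z[14]=0
i=15: i≥r, start 0; Z[15]=0
i=16: i≥r, start 0; Z[16]=0
i=17: i≥r, start 0; Z[17]=0
i=18: i≥r, start 0; Z[18]=0
i=19: i≥r, start 0; Z[19]=0
i=20: i≥r, start 0; Z[20]=0
i=21: i≥r, start 0; Z[21]=0
i=22: i≥r, start 0; Z[22]=1 extend→box=[22,23)
i=23: i≥r, start 0; Z[23]=0
i=24: i≥r, start 0; Z[24]=0
i=25: i≥r, start 0; Z[25]=0
i=26: i≥r, start 0; Z[26]=2 extend→box=[26,28)
i=27: min(r-i=1, Z[1]=0)=0; Z[27]=0
i=28: i≥r, start 0; Z[28]=0
i=29: i≥r, start 0; Z[29]=0
i=30: i≥r, start 0; Z[30]=0
i=31: i≥r, start 0; Z[31]=0
i=32: i≥r, start 0; Z[32]=0

[33, 0, 0, 2, 0, 0, 0, 0, 2, 0, 0, 0, 0, 0, 0, 0, 0, 0, 0, 0, 0, 0, 1, 0, 0, 0, 2, 0, 0, 0, 0, 0, 0]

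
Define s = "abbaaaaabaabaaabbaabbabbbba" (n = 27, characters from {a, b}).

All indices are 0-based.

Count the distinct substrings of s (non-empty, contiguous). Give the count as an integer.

301

rank→(start, suffix):
  0 → (26, 'a')
  1 → (3, 'aaaaabaabaaabbaabbabbbba')
  2 → (4, 'aaaabaabaaabbaabbabbbba')
  3 → (5, 'aaabaabaaabbaabbabbbba')
  4 → (12, 'aaabbaabbabbbba')
  5 → (9, 'aabaaabbaabbabbbba')
  6 → (6, 'aabaabaaabbaabbabbbba')
  7 → (13, 'aabbaabbabbbba')
  8 → (17, 'aabbabbbba')
  9 → (10, 'abaaabbaabbabbbba')
  10 → (7, 'abaabaaabbaabbabbbba')
  11 → (0, 'abbaaaaabaabaaabbaabbabbbba')
  12 → (14, 'abbaabbabbbba')
  13 → (18, 'abbabbbba')
  14 → (21, 'abbbba')
  15 → (25, 'ba')
  16 → (2, 'baaaaabaabaaabbaabbabbbba')
  17 → (11, 'baaabbaabbabbbba')
  18 → (8, 'baabaaabbaabbabbbba')
  19 → (16, 'baabbabbbba')
  20 → (20, 'babbbba')
  21 → (24, 'bba')
  22 → (1, 'bbaaaaabaabaaabbaabbabbbba')
  23 → (15, 'bbaabbabbbba')
  24 → (19, 'bbabbbba')
  25 → (23, 'bbba')
  26 → (22, 'bbbba')

SA = [26, 3, 4, 5, 12, 9, 6, 13, 17, 10, 7, 0, 14, 18, 21, 25, 2, 11, 8, 16, 20, 24, 1, 15, 19, 23, 22]
[i] adj suffixes → lcp
  [1] 26/3 → 1 ('a')
  [2] 3/4 → 4 ('aaaa')
  [3] 4/5 → 3 ('aaa')
  [4] 5/12 → 4 ('aaab')
  [5] 12/9 → 2 ('aa')
  [6] 9/6 → 5 ('aabaa')
  [7] 6/13 → 3 ('aab')
  [8] 13/17 → 5 ('aabba')
  [9] 17/10 → 1 ('a')
  [10] 10/7 → 4 ('abaa')
  [11] 7/0 → 2 ('ab')
  [12] 0/14 → 5 ('abbaa')
  [13] 14/18 → 4 ('abba')
  [14] 18/21 → 3 ('abb')
  [15] 21/25 → 0 ('')
  [16] 25/2 → 2 ('ba')
  [17] 2/11 → 4 ('baaa')
  [18] 11/8 → 3 ('baa')
  [19] 8/16 → 4 ('baab')
  [20] 16/20 → 2 ('ba')
  [21] 20/24 → 1 ('b')
  [22] 24/1 → 3 ('bba')
  [23] 1/15 → 4 ('bbaa')
  [24] 15/19 → 3 ('bba')
  [25] 19/23 → 2 ('bb')
  [26] 23/22 → 3 ('bbb')

n(n+1)/2 = 27·28/2 = 378
Σ LCP = 0 + 1 + 4 + 3 + 4 + 2 + 5 + 3 + 5 + 1 + 4 + 2 + 5 + 4 + 3 + 0 + 2 + 4 + 3 + 4 + 2 + 1 + 3 + 4 + 3 + 2 + 3 = 77
distinct = 378 − 77 = 301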